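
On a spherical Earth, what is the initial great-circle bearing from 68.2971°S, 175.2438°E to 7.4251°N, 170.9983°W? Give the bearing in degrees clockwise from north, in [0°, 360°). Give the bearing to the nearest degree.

Δλ = -170.9983 − 175.2438 = -346.2421°; wrapped into (−180°, 180°]: 13.7579°.
θ = atan2( sin Δλ · cos φ₂ , cos φ₁ · sin φ₂ − sin φ₁ · cos φ₂ · cos Δλ )
  = atan2(0.23583, 0.94268) = 14.045° → normalised to [0°, 360°): 14.045°.

14°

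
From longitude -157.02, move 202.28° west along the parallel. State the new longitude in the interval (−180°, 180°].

Start at -157.02°; shift −202.28° → -359.30°.
-359.30° lies outside (−180°, 180°]; add 360° → +0.70°.

+0.70°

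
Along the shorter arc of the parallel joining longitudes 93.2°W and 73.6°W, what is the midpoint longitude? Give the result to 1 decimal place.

83.4°W

Signed shortest Δλ from -93.2° to -73.6° is +19.6°.
Midpoint longitude = -93.2° + (+19.6°)/2 = -93.2° + 9.8° = -83.4°.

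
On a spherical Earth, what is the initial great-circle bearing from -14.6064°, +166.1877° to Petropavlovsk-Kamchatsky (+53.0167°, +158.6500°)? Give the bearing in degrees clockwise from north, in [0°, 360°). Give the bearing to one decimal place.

355.1°

Δλ = 158.6500 − 166.1877 = -7.5377°.
θ = atan2( sin Δλ · cos φ₂ , cos φ₁ · sin φ₂ − sin φ₁ · cos φ₂ · cos Δλ )
  = atan2(-0.07891, 0.92339) = -4.885° → normalised to [0°, 360°): 355.115°.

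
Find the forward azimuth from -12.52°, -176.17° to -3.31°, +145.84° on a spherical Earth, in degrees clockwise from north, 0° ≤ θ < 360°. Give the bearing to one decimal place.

Δλ = 145.84 − -176.17 = 322.01°; wrapped into (−180°, 180°]: -37.99°.
θ = atan2( sin Δλ · cos φ₂ , cos φ₁ · sin φ₂ − sin φ₁ · cos φ₂ · cos Δλ )
  = atan2(-0.61450, 0.11420) = -79.472° → normalised to [0°, 360°): 280.528°.

280.5°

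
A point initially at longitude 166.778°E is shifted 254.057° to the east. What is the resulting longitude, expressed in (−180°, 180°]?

Start at +166.778°; shift +254.057° → +420.835°.
+420.835° lies outside (−180°, 180°]; subtract 360° → +60.835°.

60.835°E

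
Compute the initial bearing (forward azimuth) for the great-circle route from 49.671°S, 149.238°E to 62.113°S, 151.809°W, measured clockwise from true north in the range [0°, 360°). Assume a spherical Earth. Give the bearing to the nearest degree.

Δλ = -151.809 − 149.238 = -301.047°; wrapped into (−180°, 180°]: 58.953°.
θ = atan2( sin Δλ · cos φ₂ , cos φ₁ · sin φ₂ − sin φ₁ · cos φ₂ · cos Δλ )
  = atan2(0.40072, -0.38812) = 134.085° → normalised to [0°, 360°): 134.085°.

134°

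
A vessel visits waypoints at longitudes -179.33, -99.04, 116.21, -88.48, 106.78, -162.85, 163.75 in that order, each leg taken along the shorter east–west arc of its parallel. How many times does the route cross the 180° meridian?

5

Leg 1: -179.33° → -99.04°, shortest Δλ = 80.29° (east) — does not cross 180°.
Leg 2: -99.04° → +116.21°, shortest Δλ = -144.75° (west) — crosses 180°.
Leg 3: +116.21° → -88.48°, shortest Δλ = 155.31° (east) — crosses 180°.
Leg 4: -88.48° → +106.78°, shortest Δλ = -164.74° (west) — crosses 180°.
Leg 5: +106.78° → -162.85°, shortest Δλ = 90.37° (east) — crosses 180°.
Leg 6: -162.85° → +163.75°, shortest Δλ = -33.4° (west) — crosses 180°.
Total crossings: 5.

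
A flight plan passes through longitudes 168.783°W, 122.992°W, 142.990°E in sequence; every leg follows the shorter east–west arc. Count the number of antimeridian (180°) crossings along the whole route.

1

Leg 1: -168.783° → -122.992°, shortest Δλ = 45.791° (east) — does not cross 180°.
Leg 2: -122.992° → +142.990°, shortest Δλ = -94.018° (west) — crosses 180°.
Total crossings: 1.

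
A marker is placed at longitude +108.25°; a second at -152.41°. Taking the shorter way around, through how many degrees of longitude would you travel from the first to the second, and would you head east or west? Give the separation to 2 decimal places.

Raw difference: -152.41 − 108.25 = -260.66°.
Normalise into (−180°, 180°]: -260.66° + 360° = 99.34°.
Positive ⇒ the second point lies to the east; separation 99.34°.

99.34° east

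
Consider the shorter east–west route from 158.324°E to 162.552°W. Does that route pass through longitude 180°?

Naïve |-162.552 − 158.324| = 320.876° > 180°, so the shorter arc goes the other way round — across 180°.
Signed shortest Δλ = ((-162.552 − 158.324 + 180) mod 360) − 180 = 39.124°.
Going east by 39.124° from +158.324° passes through 180° before reaching -162.552°.

Yes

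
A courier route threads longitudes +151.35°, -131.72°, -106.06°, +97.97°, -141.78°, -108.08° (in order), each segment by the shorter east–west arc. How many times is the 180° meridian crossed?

3

Leg 1: +151.35° → -131.72°, shortest Δλ = 76.93° (east) — crosses 180°.
Leg 2: -131.72° → -106.06°, shortest Δλ = 25.66° (east) — does not cross 180°.
Leg 3: -106.06° → +97.97°, shortest Δλ = -155.97° (west) — crosses 180°.
Leg 4: +97.97° → -141.78°, shortest Δλ = 120.25° (east) — crosses 180°.
Leg 5: -141.78° → -108.08°, shortest Δλ = 33.7° (east) — does not cross 180°.
Total crossings: 3.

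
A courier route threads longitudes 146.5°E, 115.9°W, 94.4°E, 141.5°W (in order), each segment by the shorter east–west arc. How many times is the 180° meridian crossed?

3

Leg 1: +146.5° → -115.9°, shortest Δλ = 97.6° (east) — crosses 180°.
Leg 2: -115.9° → +94.4°, shortest Δλ = -149.7° (west) — crosses 180°.
Leg 3: +94.4° → -141.5°, shortest Δλ = 124.1° (east) — crosses 180°.
Total crossings: 3.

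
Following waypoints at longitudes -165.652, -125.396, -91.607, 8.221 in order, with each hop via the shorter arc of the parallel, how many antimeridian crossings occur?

Leg 1: -165.652° → -125.396°, shortest Δλ = 40.256° (east) — does not cross 180°.
Leg 2: -125.396° → -91.607°, shortest Δλ = 33.789° (east) — does not cross 180°.
Leg 3: -91.607° → +8.221°, shortest Δλ = 99.828° (east) — does not cross 180°.
Total crossings: 0.

0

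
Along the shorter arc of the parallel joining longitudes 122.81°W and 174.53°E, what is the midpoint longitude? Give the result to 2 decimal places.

154.14°W

Signed shortest Δλ from -122.81° to +174.53° is -62.66°.
Midpoint longitude = -122.81° + (-62.66°)/2 = -122.81° − 31.33° = -154.14°.
(The naïve average (-122.81 + +174.53)/2 = 25.86° is on the wrong side of the globe.)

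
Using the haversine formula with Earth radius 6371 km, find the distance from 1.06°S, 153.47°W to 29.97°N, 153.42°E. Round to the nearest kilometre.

6593 km

Δλ = 153.42 − -153.47 = 306.89°; wrapped into (−180°, 180°]: -53.11°.
Δφ = 29.97 − -1.06 = 31.03°.
a = sin²(Δφ/2) + cos φ₁ · cos φ₂ · sin²(Δλ/2) = 0.244657.
c = 2·atan2(√a, √(1−a)) = 1.03481 rad → d = 6371·c ≈ 6592.81 km.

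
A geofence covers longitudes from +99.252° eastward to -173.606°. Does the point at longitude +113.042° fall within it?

Yes

Band width going east from +99.252° to -173.606°: ((-173.606 − 99.252) mod 360) = 87.142°.
Offset of +113.042° east of the west edge: ((113.042 − 99.252) mod 360) = 13.790°.
13.790° ≤ 87.142° ⇒ inside.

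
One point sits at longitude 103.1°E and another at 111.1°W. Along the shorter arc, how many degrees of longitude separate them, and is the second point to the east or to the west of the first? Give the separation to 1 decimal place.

145.8° east

Raw difference: -111.1 − 103.1 = -214.2°.
Normalise into (−180°, 180°]: -214.2° + 360° = 145.8°.
Positive ⇒ the second point lies to the east; separation 145.8°.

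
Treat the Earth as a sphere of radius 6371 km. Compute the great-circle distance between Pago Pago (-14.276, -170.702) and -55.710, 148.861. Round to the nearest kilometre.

Δλ = 148.861 − -170.702 = 319.563°; wrapped into (−180°, 180°]: -40.437°.
Δφ = -55.710 − -14.276 = -41.434°.
a = sin²(Δφ/2) + cos φ₁ · cos φ₂ · sin²(Δλ/2) = 0.190353.
c = 2·atan2(√a, √(1−a)) = 0.90295 rad → d = 6371·c ≈ 5752.72 km.

5753 km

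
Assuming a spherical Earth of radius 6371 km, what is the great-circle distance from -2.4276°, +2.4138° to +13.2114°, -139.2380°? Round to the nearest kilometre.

Δλ = -139.2380 − 2.4138 = -141.6518°.
Δφ = 13.2114 − -2.4276 = 15.6390°.
a = sin²(Δφ/2) + cos φ₁ · cos φ₂ · sin²(Δλ/2) = 0.886247.
c = 2·atan2(√a, √(1−a)) = 2.45355 rad → d = 6371·c ≈ 15631.60 km.

15632 km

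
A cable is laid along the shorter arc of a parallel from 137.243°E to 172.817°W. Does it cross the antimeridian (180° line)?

Yes

Naïve |-172.817 − 137.243| = 310.06° > 180°, so the shorter arc goes the other way round — across 180°.
Signed shortest Δλ = ((-172.817 − 137.243 + 180) mod 360) − 180 = 49.94°.
Going east by 49.94° from +137.243° passes through 180° before reaching -172.817°.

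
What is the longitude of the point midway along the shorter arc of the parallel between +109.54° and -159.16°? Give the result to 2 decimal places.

Signed shortest Δλ from +109.54° to -159.16° is +91.30°.
Midpoint longitude = +109.54° + (+91.30°)/2 = +109.54° + 45.65° = +155.19°.
(The naïve average (+109.54 + -159.16)/2 = -24.81° is on the wrong side of the globe.)

+155.19°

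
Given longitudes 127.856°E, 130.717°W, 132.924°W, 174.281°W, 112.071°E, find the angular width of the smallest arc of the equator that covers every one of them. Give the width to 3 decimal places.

Sort the longitudes: -174.281°, -132.924°, -130.717°, +112.071°, +127.856°.
Eastward gaps between consecutive values (wrapping around): 41.357°, 2.207°, 242.788°, 15.785°, 57.863°.
Largest gap = 242.788° ⇒ minimal covering band is its complement: 360° − 242.788° = 117.212°.
Band runs from +112.071° eastward to -130.717°, crossing the antimeridian.

117.212°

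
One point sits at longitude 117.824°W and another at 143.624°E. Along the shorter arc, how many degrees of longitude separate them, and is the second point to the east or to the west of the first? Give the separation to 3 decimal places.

Raw difference: 143.624 − -117.824 = 261.448°.
Normalise into (−180°, 180°]: 261.448° − 360° = -98.552°.
Negative ⇒ the second point lies to the west; separation 98.552°.

98.552° west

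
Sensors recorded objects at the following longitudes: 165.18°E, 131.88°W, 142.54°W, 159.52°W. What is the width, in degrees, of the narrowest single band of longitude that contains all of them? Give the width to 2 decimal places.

Sort the longitudes: -159.52°, -142.54°, -131.88°, +165.18°.
Eastward gaps between consecutive values (wrapping around): 16.98°, 10.66°, 297.06°, 35.30°.
Largest gap = 297.06° ⇒ minimal covering band is its complement: 360° − 297.06° = 62.94°.
Band runs from +165.18° eastward to -131.88°, crossing the antimeridian.

62.94°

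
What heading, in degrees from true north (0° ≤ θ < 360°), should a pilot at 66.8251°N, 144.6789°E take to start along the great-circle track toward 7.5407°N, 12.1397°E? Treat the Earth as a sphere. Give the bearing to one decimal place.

312.4°

Δλ = 12.1397 − 144.6789 = -132.5392°.
θ = atan2( sin Δλ · cos φ₂ , cos φ₁ · sin φ₂ − sin φ₁ · cos φ₂ · cos Δλ )
  = atan2(-0.73044, 0.66781) = -47.565° → normalised to [0°, 360°): 312.435°.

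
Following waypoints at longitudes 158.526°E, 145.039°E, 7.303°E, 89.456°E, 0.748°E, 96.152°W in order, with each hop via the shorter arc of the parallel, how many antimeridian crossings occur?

Leg 1: +158.526° → +145.039°, shortest Δλ = -13.487° (west) — does not cross 180°.
Leg 2: +145.039° → +7.303°, shortest Δλ = -137.736° (west) — does not cross 180°.
Leg 3: +7.303° → +89.456°, shortest Δλ = 82.153° (east) — does not cross 180°.
Leg 4: +89.456° → +0.748°, shortest Δλ = -88.708° (west) — does not cross 180°.
Leg 5: +0.748° → -96.152°, shortest Δλ = -96.9° (west) — does not cross 180°.
Total crossings: 0.

0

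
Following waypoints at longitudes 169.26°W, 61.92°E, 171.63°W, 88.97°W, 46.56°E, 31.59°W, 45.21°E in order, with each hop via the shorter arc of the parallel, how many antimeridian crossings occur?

2

Leg 1: -169.26° → +61.92°, shortest Δλ = -128.82° (west) — crosses 180°.
Leg 2: +61.92° → -171.63°, shortest Δλ = 126.45° (east) — crosses 180°.
Leg 3: -171.63° → -88.97°, shortest Δλ = 82.66° (east) — does not cross 180°.
Leg 4: -88.97° → +46.56°, shortest Δλ = 135.53° (east) — does not cross 180°.
Leg 5: +46.56° → -31.59°, shortest Δλ = -78.15° (west) — does not cross 180°.
Leg 6: -31.59° → +45.21°, shortest Δλ = 76.8° (east) — does not cross 180°.
Total crossings: 2.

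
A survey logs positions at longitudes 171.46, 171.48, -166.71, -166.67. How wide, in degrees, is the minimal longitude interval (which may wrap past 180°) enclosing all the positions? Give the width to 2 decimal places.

21.87°

Sort the longitudes: -166.71°, -166.67°, +171.46°, +171.48°.
Eastward gaps between consecutive values (wrapping around): 0.04°, 338.13°, 0.02°, 21.81°.
Largest gap = 338.13° ⇒ minimal covering band is its complement: 360° − 338.13° = 21.87°.
Band runs from +171.46° eastward to -166.67°, crossing the antimeridian.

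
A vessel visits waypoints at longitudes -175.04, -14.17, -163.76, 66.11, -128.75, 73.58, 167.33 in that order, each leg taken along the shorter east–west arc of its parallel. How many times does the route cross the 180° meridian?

Leg 1: -175.04° → -14.17°, shortest Δλ = 160.87° (east) — does not cross 180°.
Leg 2: -14.17° → -163.76°, shortest Δλ = -149.59° (west) — does not cross 180°.
Leg 3: -163.76° → +66.11°, shortest Δλ = -130.13° (west) — crosses 180°.
Leg 4: +66.11° → -128.75°, shortest Δλ = 165.14° (east) — crosses 180°.
Leg 5: -128.75° → +73.58°, shortest Δλ = -157.67° (west) — crosses 180°.
Leg 6: +73.58° → +167.33°, shortest Δλ = 93.75° (east) — does not cross 180°.
Total crossings: 3.

3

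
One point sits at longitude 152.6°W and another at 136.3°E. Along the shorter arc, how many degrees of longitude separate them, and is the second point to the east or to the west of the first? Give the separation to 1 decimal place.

71.1° west

Raw difference: 136.3 − -152.6 = 288.9°.
Normalise into (−180°, 180°]: 288.9° − 360° = -71.1°.
Negative ⇒ the second point lies to the west; separation 71.1°.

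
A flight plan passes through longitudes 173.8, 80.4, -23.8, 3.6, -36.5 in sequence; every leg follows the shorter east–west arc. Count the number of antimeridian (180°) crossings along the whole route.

0

Leg 1: +173.8° → +80.4°, shortest Δλ = -93.4° (west) — does not cross 180°.
Leg 2: +80.4° → -23.8°, shortest Δλ = -104.2° (west) — does not cross 180°.
Leg 3: -23.8° → +3.6°, shortest Δλ = 27.4° (east) — does not cross 180°.
Leg 4: +3.6° → -36.5°, shortest Δλ = -40.1° (west) — does not cross 180°.
Total crossings: 0.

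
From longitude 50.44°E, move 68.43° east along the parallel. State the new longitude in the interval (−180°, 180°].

Start at +50.44°; shift +68.43° → +118.87°.
+118.87° already lies in (−180°, 180°].

118.87°E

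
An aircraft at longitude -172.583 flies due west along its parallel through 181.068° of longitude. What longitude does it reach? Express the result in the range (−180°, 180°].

Start at -172.583°; shift −181.068° → -353.651°.
-353.651° lies outside (−180°, 180°]; add 360° → +6.349°.

+6.349°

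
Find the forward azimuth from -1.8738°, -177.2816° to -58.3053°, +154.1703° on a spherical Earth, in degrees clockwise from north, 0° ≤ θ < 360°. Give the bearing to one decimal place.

196.7°

Δλ = 154.1703 − -177.2816 = 331.4519°; wrapped into (−180°, 180°]: -28.5481°.
θ = atan2( sin Δλ · cos φ₂ , cos φ₁ · sin φ₂ − sin φ₁ · cos φ₂ · cos Δλ )
  = atan2(-0.25108, -0.83531) = -163.270° → normalised to [0°, 360°): 196.730°.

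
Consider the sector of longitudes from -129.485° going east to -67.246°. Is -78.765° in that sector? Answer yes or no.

Band width going east from -129.485° to -67.246°: ((-67.246 − -129.485) mod 360) = 62.239°.
Offset of -78.765° east of the west edge: ((-78.765 − -129.485) mod 360) = 50.720°.
50.720° ≤ 62.239° ⇒ inside.

Yes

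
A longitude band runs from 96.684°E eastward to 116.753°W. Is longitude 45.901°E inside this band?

No

Band width going east from +96.684° to -116.753°: ((-116.753 − 96.684) mod 360) = 146.563°.
Offset of +45.901° east of the west edge: ((45.901 − 96.684) mod 360) = 309.217°.
309.217° > 146.563° ⇒ outside.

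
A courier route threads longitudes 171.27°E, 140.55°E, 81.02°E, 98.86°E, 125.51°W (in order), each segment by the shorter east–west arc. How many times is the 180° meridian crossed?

1

Leg 1: +171.27° → +140.55°, shortest Δλ = -30.72° (west) — does not cross 180°.
Leg 2: +140.55° → +81.02°, shortest Δλ = -59.53° (west) — does not cross 180°.
Leg 3: +81.02° → +98.86°, shortest Δλ = 17.84° (east) — does not cross 180°.
Leg 4: +98.86° → -125.51°, shortest Δλ = 135.63° (east) — crosses 180°.
Total crossings: 1.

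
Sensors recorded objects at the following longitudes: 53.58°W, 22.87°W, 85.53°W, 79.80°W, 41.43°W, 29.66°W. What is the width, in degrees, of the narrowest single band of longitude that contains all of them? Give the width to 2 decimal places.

62.66°

Sort the longitudes: -85.53°, -79.80°, -53.58°, -41.43°, -29.66°, -22.87°.
Eastward gaps between consecutive values (wrapping around): 5.73°, 26.22°, 12.15°, 11.77°, 6.79°, 297.34°.
Largest gap = 297.34° ⇒ minimal covering band is its complement: 360° − 297.34° = 62.66°.
Band runs from -85.53° eastward to -22.87°.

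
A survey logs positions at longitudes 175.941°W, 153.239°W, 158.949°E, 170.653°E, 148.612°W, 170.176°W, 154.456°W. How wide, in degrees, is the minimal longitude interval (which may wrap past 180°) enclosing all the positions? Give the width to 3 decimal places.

Sort the longitudes: -175.941°, -170.176°, -154.456°, -153.239°, -148.612°, +158.949°, +170.653°.
Eastward gaps between consecutive values (wrapping around): 5.765°, 15.720°, 1.217°, 4.627°, 307.561°, 11.704°, 13.406°.
Largest gap = 307.561° ⇒ minimal covering band is its complement: 360° − 307.561° = 52.439°.
Band runs from +158.949° eastward to -148.612°, crossing the antimeridian.

52.439°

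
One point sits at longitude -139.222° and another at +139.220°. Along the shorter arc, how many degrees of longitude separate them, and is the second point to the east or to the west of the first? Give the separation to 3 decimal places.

Raw difference: 139.220 − -139.222 = 278.442°.
Normalise into (−180°, 180°]: 278.442° − 360° = -81.558°.
Negative ⇒ the second point lies to the west; separation 81.558°.

81.558° west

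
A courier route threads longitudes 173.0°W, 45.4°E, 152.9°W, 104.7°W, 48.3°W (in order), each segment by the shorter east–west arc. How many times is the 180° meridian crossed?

2

Leg 1: -173.0° → +45.4°, shortest Δλ = -141.6° (west) — crosses 180°.
Leg 2: +45.4° → -152.9°, shortest Δλ = 161.7° (east) — crosses 180°.
Leg 3: -152.9° → -104.7°, shortest Δλ = 48.2° (east) — does not cross 180°.
Leg 4: -104.7° → -48.3°, shortest Δλ = 56.4° (east) — does not cross 180°.
Total crossings: 2.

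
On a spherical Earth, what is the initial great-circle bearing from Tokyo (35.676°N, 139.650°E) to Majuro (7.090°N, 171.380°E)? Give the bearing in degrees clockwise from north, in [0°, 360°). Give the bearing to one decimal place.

126.9°

Δλ = 171.380 − 139.650 = 31.730°.
θ = atan2( sin Δλ · cos φ₂ , cos φ₁ · sin φ₂ − sin φ₁ · cos φ₂ · cos Δλ )
  = atan2(0.52190, -0.39198) = 126.909° → normalised to [0°, 360°): 126.909°.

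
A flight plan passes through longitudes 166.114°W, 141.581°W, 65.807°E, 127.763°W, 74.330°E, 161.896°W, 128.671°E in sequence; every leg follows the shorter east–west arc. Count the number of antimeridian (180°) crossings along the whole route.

5

Leg 1: -166.114° → -141.581°, shortest Δλ = 24.533° (east) — does not cross 180°.
Leg 2: -141.581° → +65.807°, shortest Δλ = -152.612° (west) — crosses 180°.
Leg 3: +65.807° → -127.763°, shortest Δλ = 166.43° (east) — crosses 180°.
Leg 4: -127.763° → +74.330°, shortest Δλ = -157.907° (west) — crosses 180°.
Leg 5: +74.330° → -161.896°, shortest Δλ = 123.774° (east) — crosses 180°.
Leg 6: -161.896° → +128.671°, shortest Δλ = -69.433° (west) — crosses 180°.
Total crossings: 5.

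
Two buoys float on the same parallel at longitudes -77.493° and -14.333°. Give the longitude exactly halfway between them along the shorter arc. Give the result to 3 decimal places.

Signed shortest Δλ from -77.493° to -14.333° is +63.160°.
Midpoint longitude = -77.493° + (+63.160°)/2 = -77.493° + 31.580° = -45.913°.

-45.913°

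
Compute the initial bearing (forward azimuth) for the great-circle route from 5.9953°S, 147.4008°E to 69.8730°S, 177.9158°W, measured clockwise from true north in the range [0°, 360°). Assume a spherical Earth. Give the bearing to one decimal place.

167.8°

Δλ = -177.9158 − 147.4008 = -325.3166°; wrapped into (−180°, 180°]: 34.6834°.
θ = atan2( sin Δλ · cos φ₂ , cos φ₁ · sin φ₂ − sin φ₁ · cos φ₂ · cos Δλ )
  = atan2(0.19581, -0.90424) = 167.782° → normalised to [0°, 360°): 167.782°.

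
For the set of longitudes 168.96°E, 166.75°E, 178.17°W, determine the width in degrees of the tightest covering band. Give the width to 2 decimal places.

Sort the longitudes: -178.17°, +166.75°, +168.96°.
Eastward gaps between consecutive values (wrapping around): 344.92°, 2.21°, 12.87°.
Largest gap = 344.92° ⇒ minimal covering band is its complement: 360° − 344.92° = 15.08°.
Band runs from +166.75° eastward to -178.17°, crossing the antimeridian.

15.08°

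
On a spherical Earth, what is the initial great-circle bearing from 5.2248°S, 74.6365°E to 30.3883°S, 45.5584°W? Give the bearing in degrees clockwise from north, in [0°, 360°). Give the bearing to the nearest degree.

Δλ = -45.5584 − 74.6365 = -120.1949°.
θ = atan2( sin Δλ · cos φ₂ , cos φ₁ · sin φ₂ − sin φ₁ · cos φ₂ · cos Δλ )
  = atan2(-0.74558, -0.54326) = -126.079° → normalised to [0°, 360°): 233.921°.

234°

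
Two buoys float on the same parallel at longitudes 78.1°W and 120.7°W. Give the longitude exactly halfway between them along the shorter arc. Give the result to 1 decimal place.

99.4°W

Signed shortest Δλ from -78.1° to -120.7° is -42.6°.
Midpoint longitude = -78.1° + (-42.6°)/2 = -78.1° − 21.3° = -99.4°.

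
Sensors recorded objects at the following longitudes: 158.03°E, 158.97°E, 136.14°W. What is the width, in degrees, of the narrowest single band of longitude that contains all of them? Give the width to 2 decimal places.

Sort the longitudes: -136.14°, +158.03°, +158.97°.
Eastward gaps between consecutive values (wrapping around): 294.17°, 0.94°, 64.89°.
Largest gap = 294.17° ⇒ minimal covering band is its complement: 360° − 294.17° = 65.83°.
Band runs from +158.03° eastward to -136.14°, crossing the antimeridian.

65.83°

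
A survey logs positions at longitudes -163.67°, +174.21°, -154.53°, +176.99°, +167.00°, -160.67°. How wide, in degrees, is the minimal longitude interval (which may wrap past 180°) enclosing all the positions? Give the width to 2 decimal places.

Sort the longitudes: -163.67°, -160.67°, -154.53°, +167.00°, +174.21°, +176.99°.
Eastward gaps between consecutive values (wrapping around): 3.00°, 6.14°, 321.53°, 7.21°, 2.78°, 19.34°.
Largest gap = 321.53° ⇒ minimal covering band is its complement: 360° − 321.53° = 38.47°.
Band runs from +167.00° eastward to -154.53°, crossing the antimeridian.

38.47°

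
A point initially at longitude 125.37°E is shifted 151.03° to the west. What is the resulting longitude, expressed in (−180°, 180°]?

Start at +125.37°; shift −151.03° → -25.66°.
-25.66° already lies in (−180°, 180°].

25.66°W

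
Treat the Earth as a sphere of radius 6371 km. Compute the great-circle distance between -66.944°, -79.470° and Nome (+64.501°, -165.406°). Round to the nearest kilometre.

16117 km

Δλ = -165.406 − -79.470 = -85.936°.
Δφ = 64.501 − -66.944 = 131.445°.
a = sin²(Δφ/2) + cos φ₁ · cos φ₂ · sin²(Δλ/2) = 0.909274.
c = 2·atan2(√a, √(1−a)) = 2.52967 rad → d = 6371·c ≈ 16116.55 km.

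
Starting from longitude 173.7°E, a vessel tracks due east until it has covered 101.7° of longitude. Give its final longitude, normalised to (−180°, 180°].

Start at +173.7°; shift +101.7° → +275.4°.
+275.4° lies outside (−180°, 180°]; subtract 360° → -84.6°.

84.6°W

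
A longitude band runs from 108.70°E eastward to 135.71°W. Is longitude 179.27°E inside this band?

Band width going east from +108.70° to -135.71°: ((-135.71 − 108.70) mod 360) = 115.59°.
Offset of +179.27° east of the west edge: ((179.27 − 108.70) mod 360) = 70.57°.
70.57° ≤ 115.59° ⇒ inside.

Yes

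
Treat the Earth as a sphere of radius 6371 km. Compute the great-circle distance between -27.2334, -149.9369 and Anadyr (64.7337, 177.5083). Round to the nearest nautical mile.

Δλ = 177.5083 − -149.9369 = 327.4452°; wrapped into (−180°, 180°]: -32.5548°.
Δφ = 64.7337 − -27.2334 = 91.9671°.
a = sin²(Δφ/2) + cos φ₁ · cos φ₂ · sin²(Δλ/2) = 0.546978.
c = 2·atan2(√a, √(1−a)) = 1.66489 rad → d = 6371·c ≈ 10607.02 km ≈ 5727.33 nmi.

5727 nmi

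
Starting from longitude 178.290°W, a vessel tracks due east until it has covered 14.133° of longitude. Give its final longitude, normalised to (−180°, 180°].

164.157°W

Start at -178.290°; shift +14.133° → -164.157°.
-164.157° already lies in (−180°, 180°].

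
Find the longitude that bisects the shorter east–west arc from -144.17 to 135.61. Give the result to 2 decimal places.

Signed shortest Δλ from -144.17° to +135.61° is -80.22°.
Midpoint longitude = -144.17° + (-80.22°)/2 = -144.17° − 40.11° = -184.28°.
Normalise into (−180°, 180°]: +175.72°.
(The naïve average (-144.17 + +135.61)/2 = -4.28° is on the wrong side of the globe.)

+175.72°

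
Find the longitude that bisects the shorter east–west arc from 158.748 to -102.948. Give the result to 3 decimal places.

Signed shortest Δλ from +158.748° to -102.948° is +98.304°.
Midpoint longitude = +158.748° + (+98.304°)/2 = +158.748° + 49.152° = +207.900°.
Normalise into (−180°, 180°]: -152.100°.
(The naïve average (+158.748 + -102.948)/2 = 27.9° is on the wrong side of the globe.)

-152.100°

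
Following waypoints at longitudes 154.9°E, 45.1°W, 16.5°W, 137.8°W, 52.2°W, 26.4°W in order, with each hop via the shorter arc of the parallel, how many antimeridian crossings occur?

1

Leg 1: +154.9° → -45.1°, shortest Δλ = 160.0° (east) — crosses 180°.
Leg 2: -45.1° → -16.5°, shortest Δλ = 28.6° (east) — does not cross 180°.
Leg 3: -16.5° → -137.8°, shortest Δλ = -121.3° (west) — does not cross 180°.
Leg 4: -137.8° → -52.2°, shortest Δλ = 85.6° (east) — does not cross 180°.
Leg 5: -52.2° → -26.4°, shortest Δλ = 25.8° (east) — does not cross 180°.
Total crossings: 1.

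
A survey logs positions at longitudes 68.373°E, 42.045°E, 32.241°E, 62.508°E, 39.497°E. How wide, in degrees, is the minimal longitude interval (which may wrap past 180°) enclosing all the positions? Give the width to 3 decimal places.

Sort the longitudes: +32.241°, +39.497°, +42.045°, +62.508°, +68.373°.
Eastward gaps between consecutive values (wrapping around): 7.256°, 2.548°, 20.463°, 5.865°, 323.868°.
Largest gap = 323.868° ⇒ minimal covering band is its complement: 360° − 323.868° = 36.132°.
Band runs from +32.241° eastward to +68.373°.

36.132°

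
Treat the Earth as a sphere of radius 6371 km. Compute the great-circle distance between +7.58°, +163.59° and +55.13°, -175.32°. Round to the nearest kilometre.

5608 km

Δλ = -175.32 − 163.59 = -338.91°; wrapped into (−180°, 180°]: 21.09°.
Δφ = 55.13 − 7.58 = 47.55°.
a = sin²(Δφ/2) + cos φ₁ · cos φ₂ · sin²(Δλ/2) = 0.181507.
c = 2·atan2(√a, √(1−a)) = 0.88021 rad → d = 6371·c ≈ 5607.85 km.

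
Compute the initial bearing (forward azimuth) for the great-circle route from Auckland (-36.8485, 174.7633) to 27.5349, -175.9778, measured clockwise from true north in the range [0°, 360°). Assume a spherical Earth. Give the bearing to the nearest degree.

9°

Δλ = -175.9778 − 174.7633 = -350.7411°; wrapped into (−180°, 180°]: 9.2589°.
θ = atan2( sin Δλ · cos φ₂ , cos φ₁ · sin φ₂ − sin φ₁ · cos φ₂ · cos Δλ )
  = atan2(0.14267, 0.89478) = 9.059° → normalised to [0°, 360°): 9.059°.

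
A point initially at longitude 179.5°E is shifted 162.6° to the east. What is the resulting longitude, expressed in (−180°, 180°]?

17.9°W

Start at +179.5°; shift +162.6° → +342.1°.
+342.1° lies outside (−180°, 180°]; subtract 360° → -17.9°.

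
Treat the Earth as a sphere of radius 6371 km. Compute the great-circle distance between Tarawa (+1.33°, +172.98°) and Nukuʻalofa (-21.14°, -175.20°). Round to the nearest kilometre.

Δλ = -175.20 − 172.98 = -348.18°; wrapped into (−180°, 180°]: 11.82°.
Δφ = -21.14 − 1.33 = -22.47°.
a = sin²(Δφ/2) + cos φ₁ · cos φ₂ · sin²(Δλ/2) = 0.047846.
c = 2·atan2(√a, √(1−a)) = 0.44104 rad → d = 6371·c ≈ 2809.87 km.

2810 km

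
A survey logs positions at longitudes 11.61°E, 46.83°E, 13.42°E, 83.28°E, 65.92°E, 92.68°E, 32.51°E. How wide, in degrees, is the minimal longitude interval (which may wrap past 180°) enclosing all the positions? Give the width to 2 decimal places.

81.07°

Sort the longitudes: +11.61°, +13.42°, +32.51°, +46.83°, +65.92°, +83.28°, +92.68°.
Eastward gaps between consecutive values (wrapping around): 1.81°, 19.09°, 14.32°, 19.09°, 17.36°, 9.40°, 278.93°.
Largest gap = 278.93° ⇒ minimal covering band is its complement: 360° − 278.93° = 81.07°.
Band runs from +11.61° eastward to +92.68°.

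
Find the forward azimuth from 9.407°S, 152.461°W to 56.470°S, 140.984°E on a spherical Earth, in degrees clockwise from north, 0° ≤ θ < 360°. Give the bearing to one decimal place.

Δλ = 140.984 − -152.461 = 293.445°; wrapped into (−180°, 180°]: -66.555°.
θ = atan2( sin Δλ · cos φ₂ , cos φ₁ · sin φ₂ − sin φ₁ · cos φ₂ · cos Δλ )
  = atan2(-0.50677, -0.78647) = -147.204° → normalised to [0°, 360°): 212.796°.

212.8°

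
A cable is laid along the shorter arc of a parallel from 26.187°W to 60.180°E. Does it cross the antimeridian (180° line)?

Signed shortest Δλ = ((60.180 − -26.187 + 180) mod 360) − 180 = 86.367°.
Going east by 86.367° from -26.187° reaches +60.180° without touching 180°.

No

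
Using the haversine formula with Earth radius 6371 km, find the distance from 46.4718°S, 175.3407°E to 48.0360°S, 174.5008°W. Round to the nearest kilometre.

786 km

Δλ = -174.5008 − 175.3407 = -349.8415°; wrapped into (−180°, 180°]: 10.1585°.
Δφ = -48.0360 − -46.4718 = -1.5642°.
a = sin²(Δφ/2) + cos φ₁ · cos φ₂ · sin²(Δλ/2) = 0.003796.
c = 2·atan2(√a, √(1−a)) = 0.12330 rad → d = 6371·c ≈ 785.55 km.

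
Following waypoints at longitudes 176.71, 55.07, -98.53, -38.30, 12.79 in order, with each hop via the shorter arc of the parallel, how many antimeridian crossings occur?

0

Leg 1: +176.71° → +55.07°, shortest Δλ = -121.64° (west) — does not cross 180°.
Leg 2: +55.07° → -98.53°, shortest Δλ = -153.6° (west) — does not cross 180°.
Leg 3: -98.53° → -38.30°, shortest Δλ = 60.23° (east) — does not cross 180°.
Leg 4: -38.30° → +12.79°, shortest Δλ = 51.09° (east) — does not cross 180°.
Total crossings: 0.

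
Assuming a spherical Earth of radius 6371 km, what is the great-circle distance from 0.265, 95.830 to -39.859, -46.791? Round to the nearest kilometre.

14211 km

Δλ = -46.791 − 95.830 = -142.621°.
Δφ = -39.859 − 0.265 = -40.124°.
a = sin²(Δφ/2) + cos φ₁ · cos φ₂ · sin²(Δλ/2) = 0.806470.
c = 2·atan2(√a, √(1−a)) = 2.23057 rad → d = 6371·c ≈ 14210.98 km.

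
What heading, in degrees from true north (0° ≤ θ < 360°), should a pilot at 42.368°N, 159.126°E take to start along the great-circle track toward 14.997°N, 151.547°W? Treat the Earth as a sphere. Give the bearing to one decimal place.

Δλ = -151.547 − 159.126 = -310.673°; wrapped into (−180°, 180°]: 49.327°.
θ = atan2( sin Δλ · cos φ₂ , cos φ₁ · sin φ₂ − sin φ₁ · cos φ₂ · cos Δλ )
  = atan2(0.73261, -0.23306) = 107.647° → normalised to [0°, 360°): 107.647°.

107.6°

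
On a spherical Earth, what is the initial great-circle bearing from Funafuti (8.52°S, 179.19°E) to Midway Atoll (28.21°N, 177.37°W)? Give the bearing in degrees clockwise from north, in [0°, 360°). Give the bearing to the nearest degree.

Δλ = -177.37 − 179.19 = -356.56°; wrapped into (−180°, 180°]: 3.44°.
θ = atan2( sin Δλ · cos φ₂ , cos φ₁ · sin φ₂ − sin φ₁ · cos φ₂ · cos Δλ )
  = atan2(0.05288, 0.59781) = 5.055° → normalised to [0°, 360°): 5.055°.

5°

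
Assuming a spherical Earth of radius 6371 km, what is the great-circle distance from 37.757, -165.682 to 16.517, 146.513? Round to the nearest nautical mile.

2816 nmi

Δλ = 146.513 − -165.682 = 312.195°; wrapped into (−180°, 180°]: -47.805°.
Δφ = 16.517 − 37.757 = -21.240°.
a = sin²(Δφ/2) + cos φ₁ · cos φ₂ · sin²(Δλ/2) = 0.158405.
c = 2·atan2(√a, √(1−a)) = 0.81867 rad → d = 6371·c ≈ 5215.78 km ≈ 2816.29 nmi.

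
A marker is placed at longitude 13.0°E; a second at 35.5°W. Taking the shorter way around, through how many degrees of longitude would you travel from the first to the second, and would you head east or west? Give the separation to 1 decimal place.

48.5° west

Raw difference: -35.5 − 13.0 = -48.5°.
Normalise into (−180°, 180°]: -48.5° stays -48.5°.
Negative ⇒ the second point lies to the west; separation 48.5°.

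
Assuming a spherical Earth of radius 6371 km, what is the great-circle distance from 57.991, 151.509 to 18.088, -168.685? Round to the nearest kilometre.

5497 km

Δλ = -168.685 − 151.509 = -320.194°; wrapped into (−180°, 180°]: 39.806°.
Δφ = 18.088 − 57.991 = -39.903°.
a = sin²(Δφ/2) + cos φ₁ · cos φ₂ · sin²(Δλ/2) = 0.174827.
c = 2·atan2(√a, √(1−a)) = 0.86276 rad → d = 6371·c ≈ 5496.62 km.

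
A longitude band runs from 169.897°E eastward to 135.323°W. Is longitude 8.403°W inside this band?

Band width going east from +169.897° to -135.323°: ((-135.323 − 169.897) mod 360) = 54.780°.
Offset of -8.403° east of the west edge: ((-8.403 − 169.897) mod 360) = 181.700°.
181.700° > 54.780° ⇒ outside.

No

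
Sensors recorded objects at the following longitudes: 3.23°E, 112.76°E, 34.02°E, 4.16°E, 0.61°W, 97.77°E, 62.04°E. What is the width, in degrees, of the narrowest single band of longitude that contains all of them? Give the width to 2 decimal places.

113.37°

Sort the longitudes: -0.61°, +3.23°, +4.16°, +34.02°, +62.04°, +97.77°, +112.76°.
Eastward gaps between consecutive values (wrapping around): 3.84°, 0.93°, 29.86°, 28.02°, 35.73°, 14.99°, 246.63°.
Largest gap = 246.63° ⇒ minimal covering band is its complement: 360° − 246.63° = 113.37°.
Band runs from -0.61° eastward to +112.76°.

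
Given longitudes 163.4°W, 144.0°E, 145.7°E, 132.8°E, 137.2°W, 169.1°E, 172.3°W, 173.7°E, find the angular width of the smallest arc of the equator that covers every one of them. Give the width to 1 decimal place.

Sort the longitudes: -172.3°, -163.4°, -137.2°, +132.8°, +144.0°, +145.7°, +169.1°, +173.7°.
Eastward gaps between consecutive values (wrapping around): 8.9°, 26.2°, 270.0°, 11.2°, 1.7°, 23.4°, 4.6°, 14.0°.
Largest gap = 270.0° ⇒ minimal covering band is its complement: 360° − 270.0° = 90.0°.
Band runs from +132.8° eastward to -137.2°, crossing the antimeridian.

90.0°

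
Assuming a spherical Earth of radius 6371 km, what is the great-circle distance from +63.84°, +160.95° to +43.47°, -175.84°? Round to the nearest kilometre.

2699 km

Δλ = -175.84 − 160.95 = -336.79°; wrapped into (−180°, 180°]: 23.21°.
Δφ = 43.47 − 63.84 = -20.37°.
a = sin²(Δφ/2) + cos φ₁ · cos φ₂ · sin²(Δλ/2) = 0.044216.
c = 2·atan2(√a, √(1−a)) = 0.42371 rad → d = 6371·c ≈ 2699.47 km.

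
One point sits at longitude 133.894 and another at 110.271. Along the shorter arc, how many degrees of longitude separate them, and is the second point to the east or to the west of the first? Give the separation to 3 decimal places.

23.623° west

Raw difference: 110.271 − 133.894 = -23.623°.
Normalise into (−180°, 180°]: -23.623° stays -23.623°.
Negative ⇒ the second point lies to the west; separation 23.623°.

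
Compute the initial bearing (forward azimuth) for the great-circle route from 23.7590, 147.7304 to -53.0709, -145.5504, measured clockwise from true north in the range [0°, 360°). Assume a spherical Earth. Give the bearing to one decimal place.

Δλ = -145.5504 − 147.7304 = -293.2808°; wrapped into (−180°, 180°]: 66.7192°.
θ = atan2( sin Δλ · cos φ₂ , cos φ₁ · sin φ₂ − sin φ₁ · cos φ₂ · cos Δλ )
  = atan2(0.55191, -0.82730) = 146.292° → normalised to [0°, 360°): 146.292°.

146.3°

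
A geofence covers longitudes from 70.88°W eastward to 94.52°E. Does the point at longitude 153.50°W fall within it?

No

Band width going east from -70.88° to +94.52°: ((94.52 − -70.88) mod 360) = 165.40°.
Offset of -153.50° east of the west edge: ((-153.50 − -70.88) mod 360) = 277.38°.
277.38° > 165.40° ⇒ outside.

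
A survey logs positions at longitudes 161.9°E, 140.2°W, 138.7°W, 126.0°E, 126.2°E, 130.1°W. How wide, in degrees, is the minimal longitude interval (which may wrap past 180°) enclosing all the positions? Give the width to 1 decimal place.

103.9°

Sort the longitudes: -140.2°, -138.7°, -130.1°, +126.0°, +126.2°, +161.9°.
Eastward gaps between consecutive values (wrapping around): 1.5°, 8.6°, 256.1°, 0.2°, 35.7°, 57.9°.
Largest gap = 256.1° ⇒ minimal covering band is its complement: 360° − 256.1° = 103.9°.
Band runs from +126.0° eastward to -130.1°, crossing the antimeridian.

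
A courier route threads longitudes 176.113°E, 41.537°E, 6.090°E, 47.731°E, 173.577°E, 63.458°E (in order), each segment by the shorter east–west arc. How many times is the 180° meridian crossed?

Leg 1: +176.113° → +41.537°, shortest Δλ = -134.576° (west) — does not cross 180°.
Leg 2: +41.537° → +6.090°, shortest Δλ = -35.447° (west) — does not cross 180°.
Leg 3: +6.090° → +47.731°, shortest Δλ = 41.641° (east) — does not cross 180°.
Leg 4: +47.731° → +173.577°, shortest Δλ = 125.846° (east) — does not cross 180°.
Leg 5: +173.577° → +63.458°, shortest Δλ = -110.119° (west) — does not cross 180°.
Total crossings: 0.

0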